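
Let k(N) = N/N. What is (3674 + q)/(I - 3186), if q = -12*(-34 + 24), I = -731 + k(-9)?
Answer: -1897/1958 ≈ -0.96885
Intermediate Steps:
k(N) = 1
I = -730 (I = -731 + 1 = -730)
q = 120 (q = -12*(-10) = 120)
(3674 + q)/(I - 3186) = (3674 + 120)/(-730 - 3186) = 3794/(-3916) = 3794*(-1/3916) = -1897/1958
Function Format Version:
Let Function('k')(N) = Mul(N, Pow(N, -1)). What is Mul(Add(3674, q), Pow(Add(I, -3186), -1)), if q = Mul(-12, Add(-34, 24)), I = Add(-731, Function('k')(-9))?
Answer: Rational(-1897, 1958) ≈ -0.96885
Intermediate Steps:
Function('k')(N) = 1
I = -730 (I = Add(-731, 1) = -730)
q = 120 (q = Mul(-12, -10) = 120)
Mul(Add(3674, q), Pow(Add(I, -3186), -1)) = Mul(Add(3674, 120), Pow(Add(-730, -3186), -1)) = Mul(3794, Pow(-3916, -1)) = Mul(3794, Rational(-1, 3916)) = Rational(-1897, 1958)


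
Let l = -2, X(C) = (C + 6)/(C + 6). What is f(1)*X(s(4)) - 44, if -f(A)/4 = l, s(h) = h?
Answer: -36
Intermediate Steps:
X(C) = 1 (X(C) = (6 + C)/(6 + C) = 1)
f(A) = 8 (f(A) = -4*(-2) = 8)
f(1)*X(s(4)) - 44 = 8*1 - 44 = 8 - 44 = -36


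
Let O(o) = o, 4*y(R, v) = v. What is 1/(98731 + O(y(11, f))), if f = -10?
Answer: 2/197457 ≈ 1.0129e-5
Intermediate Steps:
y(R, v) = v/4
1/(98731 + O(y(11, f))) = 1/(98731 + (¼)*(-10)) = 1/(98731 - 5/2) = 1/(197457/2) = 2/197457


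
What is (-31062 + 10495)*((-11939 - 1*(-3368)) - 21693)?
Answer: 622439688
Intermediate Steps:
(-31062 + 10495)*((-11939 - 1*(-3368)) - 21693) = -20567*((-11939 + 3368) - 21693) = -20567*(-8571 - 21693) = -20567*(-30264) = 622439688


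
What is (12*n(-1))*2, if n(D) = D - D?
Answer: 0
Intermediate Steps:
n(D) = 0
(12*n(-1))*2 = (12*0)*2 = 0*2 = 0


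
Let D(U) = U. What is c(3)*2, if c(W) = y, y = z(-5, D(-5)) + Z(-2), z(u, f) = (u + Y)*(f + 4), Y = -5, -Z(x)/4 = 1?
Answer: 12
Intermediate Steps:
Z(x) = -4 (Z(x) = -4*1 = -4)
z(u, f) = (-5 + u)*(4 + f) (z(u, f) = (u - 5)*(f + 4) = (-5 + u)*(4 + f))
y = 6 (y = (-20 - 5*(-5) + 4*(-5) - 5*(-5)) - 4 = (-20 + 25 - 20 + 25) - 4 = 10 - 4 = 6)
c(W) = 6
c(3)*2 = 6*2 = 12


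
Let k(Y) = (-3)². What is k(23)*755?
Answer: 6795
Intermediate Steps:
k(Y) = 9
k(23)*755 = 9*755 = 6795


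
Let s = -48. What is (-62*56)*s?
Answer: 166656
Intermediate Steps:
(-62*56)*s = -62*56*(-48) = -3472*(-48) = 166656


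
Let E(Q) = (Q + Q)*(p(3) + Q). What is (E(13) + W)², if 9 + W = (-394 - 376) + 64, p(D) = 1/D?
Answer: 1221025/9 ≈ 1.3567e+5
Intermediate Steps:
p(D) = 1/D
E(Q) = 2*Q*(⅓ + Q) (E(Q) = (Q + Q)*(1/3 + Q) = (2*Q)*(⅓ + Q) = 2*Q*(⅓ + Q))
W = -715 (W = -9 + ((-394 - 376) + 64) = -9 + (-770 + 64) = -9 - 706 = -715)
(E(13) + W)² = ((⅔)*13*(1 + 3*13) - 715)² = ((⅔)*13*(1 + 39) - 715)² = ((⅔)*13*40 - 715)² = (1040/3 - 715)² = (-1105/3)² = 1221025/9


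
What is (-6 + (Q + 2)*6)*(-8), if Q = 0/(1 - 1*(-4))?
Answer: -48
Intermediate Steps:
Q = 0 (Q = 0/(1 + 4) = 0/5 = 0*(⅕) = 0)
(-6 + (Q + 2)*6)*(-8) = (-6 + (0 + 2)*6)*(-8) = (-6 + 2*6)*(-8) = (-6 + 12)*(-8) = 6*(-8) = -48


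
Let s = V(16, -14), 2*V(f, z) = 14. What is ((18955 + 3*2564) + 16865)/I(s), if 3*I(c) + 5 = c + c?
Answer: 14504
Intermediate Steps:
V(f, z) = 7 (V(f, z) = (1/2)*14 = 7)
s = 7
I(c) = -5/3 + 2*c/3 (I(c) = -5/3 + (c + c)/3 = -5/3 + (2*c)/3 = -5/3 + 2*c/3)
((18955 + 3*2564) + 16865)/I(s) = ((18955 + 3*2564) + 16865)/(-5/3 + (2/3)*7) = ((18955 + 7692) + 16865)/(-5/3 + 14/3) = (26647 + 16865)/3 = 43512*(1/3) = 14504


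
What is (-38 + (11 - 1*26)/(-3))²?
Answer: 1089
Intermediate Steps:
(-38 + (11 - 1*26)/(-3))² = (-38 + (11 - 26)*(-⅓))² = (-38 - 15*(-⅓))² = (-38 + 5)² = (-33)² = 1089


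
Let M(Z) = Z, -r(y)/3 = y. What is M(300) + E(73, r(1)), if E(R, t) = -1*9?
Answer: 291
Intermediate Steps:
r(y) = -3*y
E(R, t) = -9
M(300) + E(73, r(1)) = 300 - 9 = 291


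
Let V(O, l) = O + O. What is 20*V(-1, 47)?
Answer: -40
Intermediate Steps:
V(O, l) = 2*O
20*V(-1, 47) = 20*(2*(-1)) = 20*(-2) = -40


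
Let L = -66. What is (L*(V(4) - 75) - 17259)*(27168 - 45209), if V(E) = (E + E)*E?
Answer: 260169261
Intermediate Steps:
V(E) = 2*E² (V(E) = (2*E)*E = 2*E²)
(L*(V(4) - 75) - 17259)*(27168 - 45209) = (-66*(2*4² - 75) - 17259)*(27168 - 45209) = (-66*(2*16 - 75) - 17259)*(-18041) = (-66*(32 - 75) - 17259)*(-18041) = (-66*(-43) - 17259)*(-18041) = (2838 - 17259)*(-18041) = -14421*(-18041) = 260169261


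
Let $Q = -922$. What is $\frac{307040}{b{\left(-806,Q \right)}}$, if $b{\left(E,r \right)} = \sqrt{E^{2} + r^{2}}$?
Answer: $\frac{15352 \sqrt{374930}}{37493} \approx 250.72$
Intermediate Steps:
$\frac{307040}{b{\left(-806,Q \right)}} = \frac{307040}{\sqrt{\left(-806\right)^{2} + \left(-922\right)^{2}}} = \frac{307040}{\sqrt{649636 + 850084}} = \frac{307040}{\sqrt{1499720}} = \frac{307040}{2 \sqrt{374930}} = 307040 \frac{\sqrt{374930}}{749860} = \frac{15352 \sqrt{374930}}{37493}$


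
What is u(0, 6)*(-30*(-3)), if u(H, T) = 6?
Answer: 540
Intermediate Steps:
u(0, 6)*(-30*(-3)) = 6*(-30*(-3)) = 6*90 = 540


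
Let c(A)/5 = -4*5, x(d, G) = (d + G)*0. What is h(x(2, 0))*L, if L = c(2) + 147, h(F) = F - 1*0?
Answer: 0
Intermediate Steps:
x(d, G) = 0 (x(d, G) = (G + d)*0 = 0)
h(F) = F (h(F) = F + 0 = F)
c(A) = -100 (c(A) = 5*(-4*5) = 5*(-20) = -100)
L = 47 (L = -100 + 147 = 47)
h(x(2, 0))*L = 0*47 = 0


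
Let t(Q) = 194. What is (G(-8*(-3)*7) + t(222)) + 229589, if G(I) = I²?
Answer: 258007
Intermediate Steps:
(G(-8*(-3)*7) + t(222)) + 229589 = ((-8*(-3)*7)² + 194) + 229589 = ((24*7)² + 194) + 229589 = (168² + 194) + 229589 = (28224 + 194) + 229589 = 28418 + 229589 = 258007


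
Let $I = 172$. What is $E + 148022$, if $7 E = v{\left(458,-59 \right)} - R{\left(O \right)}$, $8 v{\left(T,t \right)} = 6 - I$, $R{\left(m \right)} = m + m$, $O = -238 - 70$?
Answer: $\frac{4146997}{28} \approx 1.4811 \cdot 10^{5}$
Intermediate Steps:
$O = -308$
$R{\left(m \right)} = 2 m$
$v{\left(T,t \right)} = - \frac{83}{4}$ ($v{\left(T,t \right)} = \frac{6 - 172}{8} = \frac{1}{8} \left(-166\right) = - \frac{83}{4}$)
$E = \frac{2381}{28}$ ($E = \frac{- \frac{83}{4} - 2 \left(-308\right)}{7} = \frac{- \frac{83}{4} - -616}{7} = \frac{- \frac{83}{4} + 616}{7} = \frac{1}{7} \cdot \frac{2381}{4} = \frac{2381}{28} \approx 85.036$)
$E + 148022 = \frac{2381}{28} + 148022 = \frac{4146997}{28}$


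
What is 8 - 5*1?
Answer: 3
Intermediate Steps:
8 - 5*1 = 8 - 5 = 3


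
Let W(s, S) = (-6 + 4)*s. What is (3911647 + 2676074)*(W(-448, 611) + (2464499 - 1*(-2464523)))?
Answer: 32476924336878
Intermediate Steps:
W(s, S) = -2*s
(3911647 + 2676074)*(W(-448, 611) + (2464499 - 1*(-2464523))) = (3911647 + 2676074)*(-2*(-448) + (2464499 - 1*(-2464523))) = 6587721*(896 + (2464499 + 2464523)) = 6587721*(896 + 4929022) = 6587721*4929918 = 32476924336878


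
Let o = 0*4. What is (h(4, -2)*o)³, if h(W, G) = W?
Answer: 0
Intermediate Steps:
o = 0
(h(4, -2)*o)³ = (4*0)³ = 0³ = 0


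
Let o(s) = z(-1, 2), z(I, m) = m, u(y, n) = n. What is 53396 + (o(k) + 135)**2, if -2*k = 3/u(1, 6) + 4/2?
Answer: 72165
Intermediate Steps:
k = -5/4 (k = -(3/6 + 4/2)/2 = -(3*(1/6) + 4*(1/2))/2 = -(1/2 + 2)/2 = -1/2*5/2 = -5/4 ≈ -1.2500)
o(s) = 2
53396 + (o(k) + 135)**2 = 53396 + (2 + 135)**2 = 53396 + 137**2 = 53396 + 18769 = 72165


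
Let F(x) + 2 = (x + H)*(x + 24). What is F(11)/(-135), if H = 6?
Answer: -593/135 ≈ -4.3926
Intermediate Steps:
F(x) = -2 + (6 + x)*(24 + x) (F(x) = -2 + (x + 6)*(x + 24) = -2 + (6 + x)*(24 + x))
F(11)/(-135) = (142 + 11² + 30*11)/(-135) = -(142 + 121 + 330)/135 = -1/135*593 = -593/135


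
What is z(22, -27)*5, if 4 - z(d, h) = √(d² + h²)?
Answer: 20 - 5*√1213 ≈ -154.14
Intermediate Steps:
z(d, h) = 4 - √(d² + h²)
z(22, -27)*5 = (4 - √(22² + (-27)²))*5 = (4 - √(484 + 729))*5 = (4 - √1213)*5 = 20 - 5*√1213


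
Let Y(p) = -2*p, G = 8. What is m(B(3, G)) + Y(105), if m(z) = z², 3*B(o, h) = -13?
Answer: -1721/9 ≈ -191.22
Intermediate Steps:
B(o, h) = -13/3 (B(o, h) = (⅓)*(-13) = -13/3)
m(B(3, G)) + Y(105) = (-13/3)² - 2*105 = 169/9 - 210 = -1721/9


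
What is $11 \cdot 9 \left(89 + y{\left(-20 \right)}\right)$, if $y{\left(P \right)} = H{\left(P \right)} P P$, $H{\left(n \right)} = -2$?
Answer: $-70389$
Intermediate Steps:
$y{\left(P \right)} = - 2 P^{2}$ ($y{\left(P \right)} = - 2 P P = - 2 P^{2}$)
$11 \cdot 9 \left(89 + y{\left(-20 \right)}\right) = 11 \cdot 9 \left(89 - 2 \left(-20\right)^{2}\right) = 99 \left(89 - 800\right) = 99 \left(-711\right) = -70389$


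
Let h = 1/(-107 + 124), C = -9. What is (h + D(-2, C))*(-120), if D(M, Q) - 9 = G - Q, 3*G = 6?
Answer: -40920/17 ≈ -2407.1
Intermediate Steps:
G = 2 (G = (1/3)*6 = 2)
D(M, Q) = 11 - Q (D(M, Q) = 9 + (2 - Q) = 11 - Q)
h = 1/17 ≈ 0.058824
(h + D(-2, C))*(-120) = (1/17 + (11 - 1*(-9)))*(-120) = (1/17 + (11 + 9))*(-120) = (1/17 + 20)*(-120) = (341/17)*(-120) = -40920/17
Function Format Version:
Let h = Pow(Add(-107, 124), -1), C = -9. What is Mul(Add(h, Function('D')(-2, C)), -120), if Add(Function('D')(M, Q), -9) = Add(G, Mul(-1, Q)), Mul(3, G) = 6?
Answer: Rational(-40920, 17) ≈ -2407.1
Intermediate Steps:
G = 2 (G = Mul(Rational(1, 3), 6) = 2)
Function('D')(M, Q) = Add(11, Mul(-1, Q)) (Function('D')(M, Q) = Add(9, Add(2, Mul(-1, Q))) = Add(11, Mul(-1, Q)))
h = Rational(1, 17) (h = Pow(17, -1) = Rational(1, 17) ≈ 0.058824)
Mul(Add(h, Function('D')(-2, C)), -120) = Mul(Add(Rational(1, 17), Add(11, Mul(-1, -9))), -120) = Mul(Add(Rational(1, 17), Add(11, 9)), -120) = Mul(Add(Rational(1, 17), 20), -120) = Mul(Rational(341, 17), -120) = Rational(-40920, 17)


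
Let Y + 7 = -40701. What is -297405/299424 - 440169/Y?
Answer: 9974199993/1015746016 ≈ 9.8196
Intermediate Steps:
Y = -40708 (Y = -7 - 40701 = -40708)
-297405/299424 - 440169/Y = -297405/299424 - 440169/(-40708) = -297405*1/299424 - 440169*(-1/40708) = -99135/99808 + 440169/40708 = 9974199993/1015746016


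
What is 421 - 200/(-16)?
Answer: 867/2 ≈ 433.50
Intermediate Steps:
421 - 200/(-16) = 421 - 200*(-1)/16 = 421 - 1*(-25/2) = 421 + 25/2 = 867/2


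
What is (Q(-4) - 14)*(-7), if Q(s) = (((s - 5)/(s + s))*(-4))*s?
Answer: -28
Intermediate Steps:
Q(s) = 10 - 2*s (Q(s) = (((-5 + s)/((2*s)))*(-4))*s = (((-5 + s)*(1/(2*s)))*(-4))*s = (((-5 + s)/(2*s))*(-4))*s = (-2*(-5 + s)/s)*s = 10 - 2*s)
(Q(-4) - 14)*(-7) = ((10 - 2*(-4)) - 14)*(-7) = ((10 + 8) - 14)*(-7) = (18 - 14)*(-7) = 4*(-7) = -28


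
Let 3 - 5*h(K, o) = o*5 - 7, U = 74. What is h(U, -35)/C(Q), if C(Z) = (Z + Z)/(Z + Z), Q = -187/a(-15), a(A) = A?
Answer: 37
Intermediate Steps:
h(K, o) = 2 - o (h(K, o) = 3/5 - (o*5 - 7)/5 = 3/5 - (5*o - 7)/5 = 3/5 - (-7 + 5*o)/5 = 3/5 + (7/5 - o) = 2 - o)
Q = 187/15 (Q = -187/(-15) = -187*(-1/15) = 187/15 ≈ 12.467)
C(Z) = 1 (C(Z) = (2*Z)/((2*Z)) = (2*Z)*(1/(2*Z)) = 1)
h(U, -35)/C(Q) = (2 - 1*(-35))/1 = (2 + 35)*1 = 37*1 = 37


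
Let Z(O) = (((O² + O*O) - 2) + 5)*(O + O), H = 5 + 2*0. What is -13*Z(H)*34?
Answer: -234260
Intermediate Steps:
H = 5 (H = 5 + 0 = 5)
Z(O) = 2*O*(3 + 2*O²) (Z(O) = (((O² + O²) - 2) + 5)*(2*O) = ((2*O² - 2) + 5)*(2*O) = ((-2 + 2*O²) + 5)*(2*O) = (3 + 2*O²)*(2*O) = 2*O*(3 + 2*O²))
-13*Z(H)*34 = -13*(4*5³ + 6*5)*34 = -13*(4*125 + 30)*34 = -13*(500 + 30)*34 = -13*530*34 = -6890*34 = -234260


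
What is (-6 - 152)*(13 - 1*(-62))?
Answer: -11850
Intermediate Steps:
(-6 - 152)*(13 - 1*(-62)) = -158*(13 + 62) = -158*75 = -11850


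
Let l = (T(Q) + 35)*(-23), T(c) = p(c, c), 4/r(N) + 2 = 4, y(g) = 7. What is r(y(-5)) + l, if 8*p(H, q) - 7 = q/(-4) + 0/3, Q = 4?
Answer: -3281/4 ≈ -820.25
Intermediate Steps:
r(N) = 2 (r(N) = 4/(-2 + 4) = 4/2 = 4*(½) = 2)
p(H, q) = 7/8 - q/32 (p(H, q) = 7/8 + (q/(-4) + 0/3)/8 = 7/8 + (q*(-¼) + 0*(⅓))/8 = 7/8 + (-q/4 + 0)/8 = 7/8 + (-q/4)/8 = 7/8 - q/32)
T(c) = 7/8 - c/32
l = -3289/4 (l = ((7/8 - 1/32*4) + 35)*(-23) = ((7/8 - ⅛) + 35)*(-23) = (¾ + 35)*(-23) = (143/4)*(-23) = -3289/4 ≈ -822.25)
r(y(-5)) + l = 2 - 3289/4 = -3281/4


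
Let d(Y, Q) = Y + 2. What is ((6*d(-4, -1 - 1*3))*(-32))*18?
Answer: 6912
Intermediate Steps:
d(Y, Q) = 2 + Y
((6*d(-4, -1 - 1*3))*(-32))*18 = ((6*(2 - 4))*(-32))*18 = ((6*(-2))*(-32))*18 = -12*(-32)*18 = 384*18 = 6912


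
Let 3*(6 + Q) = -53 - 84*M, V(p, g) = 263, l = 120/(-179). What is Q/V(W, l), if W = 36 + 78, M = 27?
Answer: -2339/789 ≈ -2.9645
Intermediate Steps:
l = -120/179 (l = 120*(-1/179) = -120/179 ≈ -0.67039)
W = 114
Q = -2339/3 (Q = -6 + (-53 - 84*27)/3 = -6 + (-53 - 2268)/3 = -6 + (1/3)*(-2321) = -6 - 2321/3 = -2339/3 ≈ -779.67)
Q/V(W, l) = -2339/3/263 = -2339/3*1/263 = -2339/789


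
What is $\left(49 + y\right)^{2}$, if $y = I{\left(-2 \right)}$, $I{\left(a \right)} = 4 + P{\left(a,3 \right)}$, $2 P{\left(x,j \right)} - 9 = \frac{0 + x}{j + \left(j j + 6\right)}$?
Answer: $\frac{267289}{81} \approx 3299.9$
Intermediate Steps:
$P{\left(x,j \right)} = \frac{9}{2} + \frac{x}{2 \left(6 + j + j^{2}\right)}$ ($P{\left(x,j \right)} = \frac{9}{2} + \frac{\left(0 + x\right) \frac{1}{j + \left(j j + 6\right)}}{2} = \frac{9}{2} + \frac{x \frac{1}{j + \left(j^{2} + 6\right)}}{2} = \frac{9}{2} + \frac{x \frac{1}{j + \left(6 + j^{2}\right)}}{2} = \frac{9}{2} + \frac{x \frac{1}{6 + j + j^{2}}}{2} = \frac{9}{2} + \frac{x}{2 \left(6 + j + j^{2}\right)}$)
$I{\left(a \right)} = \frac{17}{2} + \frac{a}{36}$ ($I{\left(a \right)} = 4 + \frac{54 + a + 9 \cdot 3 + 9 \cdot 3^{2}}{2 \left(6 + 3 + 3^{2}\right)} = 4 + \frac{54 + a + 27 + 9 \cdot 9}{2 \left(6 + 3 + 9\right)} = 4 + \frac{54 + a + 27 + 81}{2 \cdot 18} = 4 + \frac{1}{2} \cdot \frac{1}{18} \left(162 + a\right) = 4 + \left(\frac{9}{2} + \frac{a}{36}\right) = \frac{17}{2} + \frac{a}{36}$)
$y = \frac{76}{9}$ ($y = \frac{17}{2} + \frac{1}{36} \left(-2\right) = \frac{17}{2} - \frac{1}{18} = \frac{76}{9} \approx 8.4444$)
$\left(49 + y\right)^{2} = \left(49 + \frac{76}{9}\right)^{2} = \left(\frac{517}{9}\right)^{2} = \frac{267289}{81}$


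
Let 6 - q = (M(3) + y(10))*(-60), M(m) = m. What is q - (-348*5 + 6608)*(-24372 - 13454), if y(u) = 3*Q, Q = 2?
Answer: 184137514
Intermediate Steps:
y(u) = 6 (y(u) = 3*2 = 6)
q = 546 (q = 6 - (3 + 6)*(-60) = 6 - 9*(-60) = 6 - 1*(-540) = 6 + 540 = 546)
q - (-348*5 + 6608)*(-24372 - 13454) = 546 - (-348*5 + 6608)*(-24372 - 13454) = 546 - (-1740 + 6608)*(-37826) = 546 - 4868*(-37826) = 546 - 1*(-184136968) = 546 + 184136968 = 184137514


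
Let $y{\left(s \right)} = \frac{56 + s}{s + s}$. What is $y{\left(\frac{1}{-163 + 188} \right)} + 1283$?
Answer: $\frac{3967}{2} \approx 1983.5$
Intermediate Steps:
$y{\left(s \right)} = \frac{56 + s}{2 s}$
$y{\left(\frac{1}{-163 + 188} \right)} + 1283 = \frac{56 + \frac{1}{-163 + 188}}{2 \frac{1}{-163 + 188}} + 1283 = \frac{56 + \frac{1}{25}}{2 \cdot \frac{1}{25}} + 1283 = \frac{\frac{1}{\frac{1}{25}} \left(56 + \frac{1}{25}\right)}{2} + 1283 = \frac{1}{2} \cdot 25 \cdot \frac{1401}{25} + 1283 = \frac{1401}{2} + 1283 = \frac{3967}{2}$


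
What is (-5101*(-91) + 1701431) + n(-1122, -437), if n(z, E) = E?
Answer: 2165185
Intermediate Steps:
(-5101*(-91) + 1701431) + n(-1122, -437) = (-5101*(-91) + 1701431) - 437 = (464191 + 1701431) - 437 = 2165622 - 437 = 2165185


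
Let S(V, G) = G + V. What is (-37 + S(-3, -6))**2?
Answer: 2116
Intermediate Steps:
(-37 + S(-3, -6))**2 = (-37 + (-6 - 3))**2 = (-37 - 9)**2 = (-46)**2 = 2116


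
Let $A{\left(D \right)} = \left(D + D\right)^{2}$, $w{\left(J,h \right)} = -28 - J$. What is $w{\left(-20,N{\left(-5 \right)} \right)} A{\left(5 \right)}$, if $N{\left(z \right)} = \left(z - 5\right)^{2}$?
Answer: $-800$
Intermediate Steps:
$N{\left(z \right)} = \left(-5 + z\right)^{2}$
$A{\left(D \right)} = 4 D^{2}$ ($A{\left(D \right)} = \left(2 D\right)^{2} = 4 D^{2}$)
$w{\left(-20,N{\left(-5 \right)} \right)} A{\left(5 \right)} = \left(-28 - -20\right) 4 \cdot 5^{2} = \left(-28 + 20\right) 4 \cdot 25 = \left(-8\right) 100 = -800$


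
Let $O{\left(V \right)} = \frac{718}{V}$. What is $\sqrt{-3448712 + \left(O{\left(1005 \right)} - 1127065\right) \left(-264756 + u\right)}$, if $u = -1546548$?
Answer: $\frac{4 \sqrt{14318876127201235}}{335} \approx 1.4288 \cdot 10^{6}$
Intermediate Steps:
$\sqrt{-3448712 + \left(O{\left(1005 \right)} - 1127065\right) \left(-264756 + u\right)} = \sqrt{-3448712 + \left(\frac{718}{1005} - 1127065\right) \left(-264756 - 1546548\right)} = \sqrt{-3448712 + \left(718 \cdot \frac{1}{1005} - 1127065\right) \left(-1811304\right)} = \sqrt{-3448712 + \left(\frac{718}{1005} - 1127065\right) \left(-1811304\right)} = \sqrt{-3448712 - - \frac{683887776319176}{335}} = \sqrt{-3448712 + \frac{683887776319176}{335}} = \sqrt{\frac{683886621000656}{335}} = \frac{4 \sqrt{14318876127201235}}{335}$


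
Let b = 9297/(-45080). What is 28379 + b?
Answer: 1279316023/45080 ≈ 28379.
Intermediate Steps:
b = -9297/45080 (b = 9297*(-1/45080) = -9297/45080 ≈ -0.20623)
28379 + b = 28379 - 9297/45080 = 1279316023/45080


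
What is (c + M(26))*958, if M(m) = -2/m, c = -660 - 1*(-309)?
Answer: -4372312/13 ≈ -3.3633e+5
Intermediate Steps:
c = -351 (c = -660 + 309 = -351)
(c + M(26))*958 = (-351 - 2/26)*958 = (-351 - 2*1/26)*958 = (-351 - 1/13)*958 = -4564/13*958 = -4372312/13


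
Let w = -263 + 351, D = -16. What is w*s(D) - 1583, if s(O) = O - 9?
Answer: -3783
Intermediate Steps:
w = 88
s(O) = -9 + O
w*s(D) - 1583 = 88*(-9 - 16) - 1583 = 88*(-25) - 1583 = -2200 - 1583 = -3783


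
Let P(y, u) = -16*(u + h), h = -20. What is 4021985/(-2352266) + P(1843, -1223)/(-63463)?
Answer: -302029100263/149281857158 ≈ -2.0232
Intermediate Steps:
P(y, u) = 320 - 16*u (P(y, u) = -16*(u - 20) = -16*(-20 + u) = 320 - 16*u)
4021985/(-2352266) + P(1843, -1223)/(-63463) = 4021985/(-2352266) + (320 - 16*(-1223))/(-63463) = 4021985*(-1/2352266) + (320 + 19568)*(-1/63463) = -4021985/2352266 + 19888*(-1/63463) = -4021985/2352266 - 19888/63463 = -302029100263/149281857158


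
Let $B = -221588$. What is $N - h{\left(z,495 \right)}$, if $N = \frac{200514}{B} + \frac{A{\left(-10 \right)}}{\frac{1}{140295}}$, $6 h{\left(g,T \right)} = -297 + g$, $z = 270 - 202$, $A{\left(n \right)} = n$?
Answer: $- \frac{233151470879}{166191} \approx -1.4029 \cdot 10^{6}$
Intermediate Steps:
$z = 68$ ($z = 270 - 202 = 68$)
$h{\left(g,T \right)} = - \frac{99}{2} + \frac{g}{6}$ ($h{\left(g,T \right)} = \frac{-297 + g}{6} = - \frac{99}{2} + \frac{g}{6}$)
$N = - \frac{155438542557}{110794}$ ($N = \frac{200514}{-221588} - \frac{10}{\frac{1}{140295}} = 200514 \left(- \frac{1}{221588}\right) - 10 \frac{1}{\frac{1}{140295}} = - \frac{100257}{110794} - 1402950 = - \frac{155438542557}{110794} \approx -1.403 \cdot 10^{6}$)
$N - h{\left(z,495 \right)} = - \frac{155438542557}{110794} - \left(- \frac{99}{2} + \frac{1}{6} \cdot 68\right) = - \frac{155438542557}{110794} - \left(- \frac{99}{2} + \frac{34}{3}\right) = - \frac{155438542557}{110794} - - \frac{229}{6} = - \frac{155438542557}{110794} + \frac{229}{6} = - \frac{233151470879}{166191}$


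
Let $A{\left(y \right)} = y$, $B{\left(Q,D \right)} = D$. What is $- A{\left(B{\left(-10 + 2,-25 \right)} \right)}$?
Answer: $25$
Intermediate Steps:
$- A{\left(B{\left(-10 + 2,-25 \right)} \right)} = \left(-1\right) \left(-25\right) = 25$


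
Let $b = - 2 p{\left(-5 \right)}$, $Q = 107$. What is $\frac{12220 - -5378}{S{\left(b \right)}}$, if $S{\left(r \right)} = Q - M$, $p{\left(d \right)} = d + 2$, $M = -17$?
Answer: $\frac{8799}{62} \approx 141.92$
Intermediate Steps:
$p{\left(d \right)} = 2 + d$
$b = 6$ ($b = - 2 \left(2 - 5\right) = \left(-2\right) \left(-3\right) = 6$)
$S{\left(r \right)} = 124$ ($S{\left(r \right)} = 107 - -17 = 107 + 17 = 124$)
$\frac{12220 - -5378}{S{\left(b \right)}} = \frac{12220 - -5378}{124} = \left(12220 + 5378\right) \frac{1}{124} = 17598 \cdot \frac{1}{124} = \frac{8799}{62}$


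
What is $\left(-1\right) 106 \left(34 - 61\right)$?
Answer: $2862$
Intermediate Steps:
$\left(-1\right) 106 \left(34 - 61\right) = - 106 \left(34 - 61\right) = \left(-106\right) \left(-27\right) = 2862$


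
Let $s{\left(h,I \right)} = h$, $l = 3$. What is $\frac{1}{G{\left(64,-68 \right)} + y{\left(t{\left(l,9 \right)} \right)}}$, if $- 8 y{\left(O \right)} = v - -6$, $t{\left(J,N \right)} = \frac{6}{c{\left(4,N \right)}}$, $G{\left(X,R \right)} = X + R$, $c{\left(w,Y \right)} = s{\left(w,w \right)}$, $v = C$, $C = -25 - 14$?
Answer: $8$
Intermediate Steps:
$C = -39$
$v = -39$
$c{\left(w,Y \right)} = w$
$G{\left(X,R \right)} = R + X$
$t{\left(J,N \right)} = \frac{3}{2}$ ($t{\left(J,N \right)} = \frac{6}{4} = 6 \cdot \frac{1}{4} = \frac{3}{2}$)
$y{\left(O \right)} = \frac{33}{8}$ ($y{\left(O \right)} = - \frac{-39 - -6}{8} = - \frac{-39 + 6}{8} = \left(- \frac{1}{8}\right) \left(-33\right) = \frac{33}{8}$)
$\frac{1}{G{\left(64,-68 \right)} + y{\left(t{\left(l,9 \right)} \right)}} = \frac{1}{\left(-68 + 64\right) + \frac{33}{8}} = \frac{1}{-4 + \frac{33}{8}} = \frac{1}{\frac{1}{8}} = 8$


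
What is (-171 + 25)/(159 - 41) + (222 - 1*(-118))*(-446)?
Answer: -8946833/59 ≈ -1.5164e+5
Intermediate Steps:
(-171 + 25)/(159 - 41) + (222 - 1*(-118))*(-446) = -146/118 + (222 + 118)*(-446) = -146*1/118 + 340*(-446) = -73/59 - 151640 = -8946833/59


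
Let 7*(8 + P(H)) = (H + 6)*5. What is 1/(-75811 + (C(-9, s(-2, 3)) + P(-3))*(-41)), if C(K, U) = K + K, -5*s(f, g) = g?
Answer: -7/523830 ≈ -1.3363e-5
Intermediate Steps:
s(f, g) = -g/5
P(H) = -26/7 + 5*H/7 (P(H) = -8 + ((H + 6)*5)/7 = -8 + ((6 + H)*5)/7 = -8 + (30 + 5*H)/7 = -8 + (30/7 + 5*H/7) = -26/7 + 5*H/7)
C(K, U) = 2*K
1/(-75811 + (C(-9, s(-2, 3)) + P(-3))*(-41)) = 1/(-75811 + (2*(-9) + (-26/7 + (5/7)*(-3)))*(-41)) = 1/(-75811 + (-18 + (-26/7 - 15/7))*(-41)) = 1/(-75811 + (-18 - 41/7)*(-41)) = 1/(-75811 - 167/7*(-41)) = 1/(-75811 + 6847/7) = 1/(-523830/7) = -7/523830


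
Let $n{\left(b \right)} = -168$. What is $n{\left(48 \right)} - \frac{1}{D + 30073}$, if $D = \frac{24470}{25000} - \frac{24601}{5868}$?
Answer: $- \frac{4631800465083}{27570235406} \approx -168.0$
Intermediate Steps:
$D = - \frac{2946469}{916875}$ ($D = 24470 \cdot \frac{1}{25000} - \frac{24601}{5868} = \frac{2447}{2500} - \frac{24601}{5868} = - \frac{2946469}{916875} \approx -3.2136$)
$n{\left(48 \right)} - \frac{1}{D + 30073} = -168 - \frac{1}{- \frac{2946469}{916875} + 30073} = -168 - \frac{1}{\frac{27570235406}{916875}} = -168 - \frac{916875}{27570235406} = - \frac{4631800465083}{27570235406}$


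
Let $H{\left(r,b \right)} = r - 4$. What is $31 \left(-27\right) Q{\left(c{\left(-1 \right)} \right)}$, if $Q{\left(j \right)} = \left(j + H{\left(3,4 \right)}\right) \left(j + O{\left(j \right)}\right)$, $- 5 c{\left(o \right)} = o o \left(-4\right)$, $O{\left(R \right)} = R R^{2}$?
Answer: $\frac{137268}{625} \approx 219.63$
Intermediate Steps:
$H{\left(r,b \right)} = -4 + r$ ($H{\left(r,b \right)} = r - 4 = -4 + r$)
$O{\left(R \right)} = R^{3}$
$c{\left(o \right)} = \frac{4 o^{2}}{5}$ ($c{\left(o \right)} = - \frac{o o \left(-4\right)}{5} = - \frac{o^{2} \left(-4\right)}{5} = - \frac{\left(-4\right) o^{2}}{5} = \frac{4 o^{2}}{5}$)
$Q{\left(j \right)} = \left(-1 + j\right) \left(j + j^{3}\right)$ ($Q{\left(j \right)} = \left(j + \left(-4 + 3\right)\right) \left(j + j^{3}\right) = \left(j - 1\right) \left(j + j^{3}\right) = \left(-1 + j\right) \left(j + j^{3}\right)$)
$31 \left(-27\right) Q{\left(c{\left(-1 \right)} \right)} = 31 \left(-27\right) \frac{4 \left(-1\right)^{2}}{5} \left(-1 + \frac{4 \left(-1\right)^{2}}{5} + \left(\frac{4 \left(-1\right)^{2}}{5}\right)^{3} - \left(\frac{4 \left(-1\right)^{2}}{5}\right)^{2}\right) = - 837 \cdot \frac{4}{5} \cdot 1 \left(-1 + \frac{4}{5} \cdot 1 + \left(\frac{4}{5} \cdot 1\right)^{3} - \left(\frac{4}{5} \cdot 1\right)^{2}\right) = - 837 \frac{4 \left(-1 + \frac{4}{5} + \left(\frac{4}{5}\right)^{3} - \left(\frac{4}{5}\right)^{2}\right)}{5} = - 837 \frac{4 \left(-1 + \frac{4}{5} + \frac{64}{125} - \frac{16}{25}\right)}{5} = - 837 \cdot \frac{4}{5} \left(- \frac{41}{125}\right) = \left(-837\right) \left(- \frac{164}{625}\right) = \frac{137268}{625}$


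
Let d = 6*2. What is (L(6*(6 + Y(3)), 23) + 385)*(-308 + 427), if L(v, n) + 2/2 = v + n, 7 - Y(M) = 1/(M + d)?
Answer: 288337/5 ≈ 57667.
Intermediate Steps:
d = 12
Y(M) = 7 - 1/(12 + M) (Y(M) = 7 - 1/(M + 12) = 7 - 1/(12 + M))
L(v, n) = -1 + n + v (L(v, n) = -1 + (v + n) = -1 + (n + v) = -1 + n + v)
(L(6*(6 + Y(3)), 23) + 385)*(-308 + 427) = ((-1 + 23 + 6*(6 + (83 + 7*3)/(12 + 3))) + 385)*(-308 + 427) = ((-1 + 23 + 6*(6 + (83 + 21)/15)) + 385)*119 = ((-1 + 23 + 6*(6 + (1/15)*104)) + 385)*119 = ((-1 + 23 + 6*(6 + 104/15)) + 385)*119 = ((-1 + 23 + 6*(194/15)) + 385)*119 = ((-1 + 23 + 388/5) + 385)*119 = (498/5 + 385)*119 = (2423/5)*119 = 288337/5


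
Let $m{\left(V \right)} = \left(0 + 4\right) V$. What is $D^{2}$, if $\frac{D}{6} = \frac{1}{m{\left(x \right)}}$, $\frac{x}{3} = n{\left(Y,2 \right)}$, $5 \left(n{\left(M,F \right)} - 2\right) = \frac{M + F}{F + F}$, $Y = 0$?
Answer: $\frac{25}{441} \approx 0.056689$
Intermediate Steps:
$n{\left(M,F \right)} = 2 + \frac{F + M}{10 F}$ ($n{\left(M,F \right)} = 2 + \frac{\left(M + F\right) \frac{1}{F + F}}{5} = 2 + \frac{\left(F + M\right) \frac{1}{2 F}}{5} = 2 + \frac{\frac{1}{2} \frac{1}{F} \left(F + M\right)}{5} = 2 + \frac{F + M}{10 F}$)
$x = \frac{63}{10}$ ($x = 3 \frac{0 + 21 \cdot 2}{10 \cdot 2} = 3 \cdot \frac{1}{10} \cdot \frac{1}{2} \left(0 + 42\right) = 3 \cdot \frac{1}{10} \cdot \frac{1}{2} \cdot 42 = 3 \cdot \frac{21}{10} = \frac{63}{10} \approx 6.3$)
$m{\left(V \right)} = 4 V$
$D = \frac{5}{21}$ ($D = \frac{6}{4 \cdot \frac{63}{10}} = \frac{6}{\frac{126}{5}} = 6 \cdot \frac{5}{126} = \frac{5}{21} \approx 0.2381$)
$D^{2} = \left(\frac{5}{21}\right)^{2} = \frac{25}{441}$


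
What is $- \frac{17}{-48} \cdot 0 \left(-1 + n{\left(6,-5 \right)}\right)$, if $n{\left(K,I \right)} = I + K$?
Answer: $0$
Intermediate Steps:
$- \frac{17}{-48} \cdot 0 \left(-1 + n{\left(6,-5 \right)}\right) = - \frac{17}{-48} \cdot 0 \left(-1 + \left(-5 + 6\right)\right) = \left(-17\right) \left(- \frac{1}{48}\right) 0 \left(-1 + 1\right) = \frac{17 \cdot 0 \cdot 0}{48} = \frac{17}{48} \cdot 0 = 0$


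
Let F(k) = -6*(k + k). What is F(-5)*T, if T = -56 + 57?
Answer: 60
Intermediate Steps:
F(k) = -12*k
T = 1
F(-5)*T = -12*(-5)*1 = 60*1 = 60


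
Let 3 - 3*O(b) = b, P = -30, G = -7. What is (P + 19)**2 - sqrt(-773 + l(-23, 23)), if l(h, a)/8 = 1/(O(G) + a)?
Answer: 121 - I*sqrt(4822397)/79 ≈ 121.0 - 27.797*I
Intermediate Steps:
O(b) = 1 - b/3
l(h, a) = 8/(10/3 + a) (l(h, a) = 8/((1 - 1/3*(-7)) + a) = 8/((1 + 7/3) + a) = 8/(10/3 + a))
(P + 19)**2 - sqrt(-773 + l(-23, 23)) = (-30 + 19)**2 - sqrt(-773 + 24/(10 + 3*23)) = (-11)**2 - sqrt(-773 + 24/(10 + 69)) = 121 - sqrt(-773 + 24/79) = 121 - sqrt(-61043/79) = 121 - I*sqrt(4822397)/79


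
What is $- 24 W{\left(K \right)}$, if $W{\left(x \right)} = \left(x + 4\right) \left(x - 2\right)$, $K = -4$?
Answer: $0$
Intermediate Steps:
$W{\left(x \right)} = \left(-2 + x\right) \left(4 + x\right)$ ($W{\left(x \right)} = \left(4 + x\right) \left(-2 + x\right) = \left(-2 + x\right) \left(4 + x\right)$)
$- 24 W{\left(K \right)} = - 24 \left(-8 + \left(-4\right)^{2} + 2 \left(-4\right)\right) = - 24 \left(-8 + 16 - 8\right) = \left(-24\right) 0 = 0$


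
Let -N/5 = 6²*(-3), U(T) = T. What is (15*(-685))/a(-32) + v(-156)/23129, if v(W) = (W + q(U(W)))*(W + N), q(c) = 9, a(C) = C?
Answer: 235844139/740128 ≈ 318.65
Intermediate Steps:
N = 540 (N = -5*6²*(-3) = -180*(-3) = -5*(-108) = 540)
v(W) = (9 + W)*(540 + W) (v(W) = (W + 9)*(W + 540) = (9 + W)*(540 + W))
(15*(-685))/a(-32) + v(-156)/23129 = (15*(-685))/(-32) + (4860 + (-156)² + 549*(-156))/23129 = -10275*(-1/32) + (4860 + 24336 - 85644)*(1/23129) = 10275/32 - 56448*1/23129 = 10275/32 - 56448/23129 = 235844139/740128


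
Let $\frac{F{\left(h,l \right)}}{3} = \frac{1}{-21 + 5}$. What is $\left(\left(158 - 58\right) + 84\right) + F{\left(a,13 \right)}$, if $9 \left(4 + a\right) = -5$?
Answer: $\frac{2941}{16} \approx 183.81$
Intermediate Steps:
$a = - \frac{41}{9}$ ($a = -4 + \frac{1}{9} \left(-5\right) = -4 - \frac{5}{9} = - \frac{41}{9} \approx -4.5556$)
$F{\left(h,l \right)} = - \frac{3}{16}$ ($F{\left(h,l \right)} = \frac{3}{-21 + 5} = \frac{3}{-16} = 3 \left(- \frac{1}{16}\right) = - \frac{3}{16}$)
$\left(\left(158 - 58\right) + 84\right) + F{\left(a,13 \right)} = \left(\left(158 - 58\right) + 84\right) - \frac{3}{16} = \left(100 + 84\right) - \frac{3}{16} = 184 - \frac{3}{16} = \frac{2941}{16}$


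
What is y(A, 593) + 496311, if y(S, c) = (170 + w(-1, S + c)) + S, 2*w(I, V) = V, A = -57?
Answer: 496692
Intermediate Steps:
w(I, V) = V/2
y(S, c) = 170 + c/2 + 3*S/2 (y(S, c) = (170 + (S + c)/2) + S = (170 + (S/2 + c/2)) + S = (170 + S/2 + c/2) + S = 170 + c/2 + 3*S/2)
y(A, 593) + 496311 = (170 + (½)*593 + (3/2)*(-57)) + 496311 = (170 + 593/2 - 171/2) + 496311 = 381 + 496311 = 496692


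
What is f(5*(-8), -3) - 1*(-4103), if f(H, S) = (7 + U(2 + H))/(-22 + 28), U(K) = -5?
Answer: 12310/3 ≈ 4103.3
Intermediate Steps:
f(H, S) = 1/3 (f(H, S) = (7 - 5)/(-22 + 28) = 2/6 = 2*(1/6) = 1/3)
f(5*(-8), -3) - 1*(-4103) = 1/3 - 1*(-4103) = 1/3 + 4103 = 12310/3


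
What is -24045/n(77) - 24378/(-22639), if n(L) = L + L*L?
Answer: -18949547/6474754 ≈ -2.9267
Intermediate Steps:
n(L) = L + L²
-24045/n(77) - 24378/(-22639) = -24045*1/(77*(1 + 77)) - 24378/(-22639) = -24045/(77*78) - 24378*(-1/22639) = -24045/6006 + 24378/22639 = -24045*1/6006 + 24378/22639 = -1145/286 + 24378/22639 = -18949547/6474754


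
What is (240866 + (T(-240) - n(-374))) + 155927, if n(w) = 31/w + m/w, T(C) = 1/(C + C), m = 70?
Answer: 35616163733/89760 ≈ 3.9679e+5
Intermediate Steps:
T(C) = 1/(2*C)
n(w) = 101/w (n(w) = 31/w + 70/w = 101/w)
(240866 + (T(-240) - n(-374))) + 155927 = (240866 + ((1/2)/(-240) - 101/(-374))) + 155927 = (240866 + ((1/2)*(-1/240) - 101*(-1)/374)) + 155927 = (240866 + (-1/480 - 1*(-101/374))) + 155927 = (240866 + (-1/480 + 101/374)) + 155927 = (240866 + 24053/89760) + 155927 = 21620156213/89760 + 155927 = 35616163733/89760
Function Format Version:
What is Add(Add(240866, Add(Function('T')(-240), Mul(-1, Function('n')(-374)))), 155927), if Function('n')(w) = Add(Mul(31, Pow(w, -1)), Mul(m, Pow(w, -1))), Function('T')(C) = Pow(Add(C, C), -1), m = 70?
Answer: Rational(35616163733, 89760) ≈ 3.9679e+5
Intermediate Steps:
Function('T')(C) = Mul(Rational(1, 2), Pow(C, -1)) (Function('T')(C) = Pow(Mul(2, C), -1) = Mul(Rational(1, 2), Pow(C, -1)))
Function('n')(w) = Mul(101, Pow(w, -1)) (Function('n')(w) = Add(Mul(31, Pow(w, -1)), Mul(70, Pow(w, -1))) = Mul(101, Pow(w, -1)))
Add(Add(240866, Add(Function('T')(-240), Mul(-1, Function('n')(-374)))), 155927) = Add(Add(240866, Add(Mul(Rational(1, 2), Pow(-240, -1)), Mul(-1, Mul(101, Pow(-374, -1))))), 155927) = Add(Add(240866, Add(Mul(Rational(1, 2), Rational(-1, 240)), Mul(-1, Mul(101, Rational(-1, 374))))), 155927) = Add(Add(240866, Add(Rational(-1, 480), Mul(-1, Rational(-101, 374)))), 155927) = Add(Add(240866, Add(Rational(-1, 480), Rational(101, 374))), 155927) = Add(Add(240866, Rational(24053, 89760)), 155927) = Add(Rational(21620156213, 89760), 155927) = Rational(35616163733, 89760)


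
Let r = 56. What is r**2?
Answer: 3136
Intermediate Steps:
r**2 = 56**2 = 3136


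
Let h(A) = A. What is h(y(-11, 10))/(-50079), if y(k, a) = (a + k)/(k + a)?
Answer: -1/50079 ≈ -1.9968e-5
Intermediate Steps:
y(k, a) = 1 (y(k, a) = (a + k)/(a + k) = 1)
h(y(-11, 10))/(-50079) = 1/(-50079) = 1*(-1/50079) = -1/50079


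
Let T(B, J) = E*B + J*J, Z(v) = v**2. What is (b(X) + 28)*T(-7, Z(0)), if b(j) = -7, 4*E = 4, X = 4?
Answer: -147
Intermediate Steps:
E = 1 (E = (1/4)*4 = 1)
T(B, J) = B + J**2 (T(B, J) = 1*B + J*J = B + J**2)
(b(X) + 28)*T(-7, Z(0)) = (-7 + 28)*(-7 + (0**2)**2) = 21*(-7 + 0**2) = 21*(-7 + 0) = 21*(-7) = -147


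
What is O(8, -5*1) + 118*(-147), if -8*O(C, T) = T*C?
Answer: -17341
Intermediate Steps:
O(C, T) = -C*T/8 (O(C, T) = -T*C/8 = -C*T/8)
O(8, -5*1) + 118*(-147) = -⅛*8*(-5*1) + 118*(-147) = -⅛*8*(-5) - 17346 = 5 - 17346 = -17341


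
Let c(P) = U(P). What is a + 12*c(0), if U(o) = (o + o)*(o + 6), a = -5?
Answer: -5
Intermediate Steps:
U(o) = 2*o*(6 + o) (U(o) = (2*o)*(6 + o) = 2*o*(6 + o))
c(P) = 2*P*(6 + P)
a + 12*c(0) = -5 + 12*(2*0*(6 + 0)) = -5 + 12*(2*0*6) = -5 + 12*0 = -5 + 0 = -5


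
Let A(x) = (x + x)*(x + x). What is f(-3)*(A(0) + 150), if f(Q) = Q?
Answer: -450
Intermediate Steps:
A(x) = 4*x² (A(x) = (2*x)*(2*x) = 4*x²)
f(-3)*(A(0) + 150) = -3*(4*0² + 150) = -3*(4*0 + 150) = -3*(0 + 150) = -3*150 = -450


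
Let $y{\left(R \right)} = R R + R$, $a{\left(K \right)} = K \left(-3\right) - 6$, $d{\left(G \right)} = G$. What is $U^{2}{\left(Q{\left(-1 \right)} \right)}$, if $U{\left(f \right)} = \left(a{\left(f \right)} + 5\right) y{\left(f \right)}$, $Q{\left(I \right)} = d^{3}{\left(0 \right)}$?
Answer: $0$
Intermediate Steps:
$a{\left(K \right)} = -6 - 3 K$ ($a{\left(K \right)} = - 3 K - 6 = -6 - 3 K$)
$y{\left(R \right)} = R + R^{2}$ ($y{\left(R \right)} = R^{2} + R = R + R^{2}$)
$Q{\left(I \right)} = 0$ ($Q{\left(I \right)} = 0^{3} = 0$)
$U{\left(f \right)} = f \left(1 + f\right) \left(-1 - 3 f\right)$ ($U{\left(f \right)} = \left(\left(-6 - 3 f\right) + 5\right) f \left(1 + f\right) = \left(-1 - 3 f\right) f \left(1 + f\right) = f \left(1 + f\right) \left(-1 - 3 f\right)$)
$U^{2}{\left(Q{\left(-1 \right)} \right)} = \left(\left(-1\right) 0 \left(1 + 0\right) \left(1 + 3 \cdot 0\right)\right)^{2} = \left(\left(-1\right) 0 \cdot 1 \left(1 + 0\right)\right)^{2} = \left(\left(-1\right) 0 \cdot 1 \cdot 1\right)^{2} = 0^{2} = 0$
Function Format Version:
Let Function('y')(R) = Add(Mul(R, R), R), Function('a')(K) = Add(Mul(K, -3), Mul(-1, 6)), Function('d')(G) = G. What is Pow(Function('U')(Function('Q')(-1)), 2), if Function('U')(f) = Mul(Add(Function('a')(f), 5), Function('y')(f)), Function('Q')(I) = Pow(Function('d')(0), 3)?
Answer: 0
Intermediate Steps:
Function('a')(K) = Add(-6, Mul(-3, K)) (Function('a')(K) = Add(Mul(-3, K), -6) = Add(-6, Mul(-3, K)))
Function('y')(R) = Add(R, Pow(R, 2)) (Function('y')(R) = Add(Pow(R, 2), R) = Add(R, Pow(R, 2)))
Function('Q')(I) = 0 (Function('Q')(I) = Pow(0, 3) = 0)
Function('U')(f) = Mul(f, Add(1, f), Add(-1, Mul(-3, f))) (Function('U')(f) = Mul(Add(Add(-6, Mul(-3, f)), 5), Mul(f, Add(1, f))) = Mul(Add(-1, Mul(-3, f)), Mul(f, Add(1, f))) = Mul(f, Add(1, f), Add(-1, Mul(-3, f))))
Pow(Function('U')(Function('Q')(-1)), 2) = Pow(Mul(-1, 0, Add(1, 0), Add(1, Mul(3, 0))), 2) = Pow(Mul(-1, 0, 1, Add(1, 0)), 2) = Pow(Mul(-1, 0, 1, 1), 2) = Pow(0, 2) = 0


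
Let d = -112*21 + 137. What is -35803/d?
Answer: 35803/2215 ≈ 16.164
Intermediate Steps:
d = -2215 (d = -2352 + 137 = -2215)
-35803/d = -35803/(-2215) = -35803*(-1/2215) = 35803/2215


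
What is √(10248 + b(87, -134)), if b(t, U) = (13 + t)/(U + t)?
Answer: 2*√5658283/47 ≈ 101.22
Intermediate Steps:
b(t, U) = (13 + t)/(U + t)
√(10248 + b(87, -134)) = √(10248 + (13 + 87)/(-134 + 87)) = √(10248 + 100/(-47)) = √(10248 - 1/47*100) = √(10248 - 100/47) = √(481556/47) = 2*√5658283/47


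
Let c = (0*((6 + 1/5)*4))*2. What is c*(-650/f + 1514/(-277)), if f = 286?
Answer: 0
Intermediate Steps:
c = 0 (c = (0*((6 + 1/5)*4))*2 = (0*((31/5)*4))*2 = (0*(124/5))*2 = 0*2 = 0)
c*(-650/f + 1514/(-277)) = 0*(-650/286 + 1514/(-277)) = 0*(-650*1/286 + 1514*(-1/277)) = 0*(-25/11 - 1514/277) = 0*(-23579/3047) = 0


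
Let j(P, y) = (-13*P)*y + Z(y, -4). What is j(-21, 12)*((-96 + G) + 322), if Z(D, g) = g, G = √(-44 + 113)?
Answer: 739472 + 3272*√69 ≈ 7.6665e+5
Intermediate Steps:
G = √69 ≈ 8.3066
j(P, y) = -4 - 13*P*y (j(P, y) = (-13*P)*y - 4 = -13*P*y - 4 = -4 - 13*P*y)
j(-21, 12)*((-96 + G) + 322) = (-4 - 13*(-21)*12)*((-96 + √69) + 322) = (-4 + 3276)*(226 + √69) = 3272*(226 + √69) = 739472 + 3272*√69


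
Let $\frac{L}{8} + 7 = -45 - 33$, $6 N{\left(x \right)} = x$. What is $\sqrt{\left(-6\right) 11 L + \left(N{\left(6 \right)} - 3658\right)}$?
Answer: $\sqrt{41223} \approx 203.03$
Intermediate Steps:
$N{\left(x \right)} = \frac{x}{6}$
$L = -680$ ($L = -56 + 8 \left(-45 - 33\right) = -56 + 8 \left(-78\right) = -56 - 624 = -680$)
$\sqrt{\left(-6\right) 11 L + \left(N{\left(6 \right)} - 3658\right)} = \sqrt{\left(-6\right) 11 \left(-680\right) + \left(\frac{1}{6} \cdot 6 - 3658\right)} = \sqrt{\left(-66\right) \left(-680\right) + \left(1 - 3658\right)} = \sqrt{44880 - 3657} = \sqrt{41223}$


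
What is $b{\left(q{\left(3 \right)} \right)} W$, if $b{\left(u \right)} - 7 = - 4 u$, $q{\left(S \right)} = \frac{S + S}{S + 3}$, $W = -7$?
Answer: $-21$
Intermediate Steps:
$q{\left(S \right)} = \frac{2 S}{3 + S}$
$b{\left(u \right)} = 7 - 4 u$
$b{\left(q{\left(3 \right)} \right)} W = \left(7 - 4 \cdot 2 \cdot 3 \frac{1}{3 + 3}\right) \left(-7\right) = \left(7 - 4 \cdot 2 \cdot 3 \cdot \frac{1}{6}\right) \left(-7\right) = \left(7 - 4\right) \left(-7\right) = 3 \left(-7\right) = -21$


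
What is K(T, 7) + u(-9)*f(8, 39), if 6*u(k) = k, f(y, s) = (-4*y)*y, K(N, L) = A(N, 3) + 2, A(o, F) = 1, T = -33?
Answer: 387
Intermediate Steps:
K(N, L) = 3 (K(N, L) = 1 + 2 = 3)
f(y, s) = -4*y²
u(k) = k/6
K(T, 7) + u(-9)*f(8, 39) = 3 + ((⅙)*(-9))*(-4*8²) = 3 - (-6)*64 = 3 - 3/2*(-256) = 3 + 384 = 387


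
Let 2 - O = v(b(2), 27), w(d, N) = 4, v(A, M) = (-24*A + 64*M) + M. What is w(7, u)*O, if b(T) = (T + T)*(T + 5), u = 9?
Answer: -4324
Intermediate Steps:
b(T) = 2*T*(5 + T) (b(T) = (2*T)*(5 + T) = 2*T*(5 + T))
v(A, M) = -24*A + 65*M
O = -1081 (O = 2 - (-48*2*(5 + 2) + 65*27) = 2 - (-48*2*7 + 1755) = 2 - (-24*28 + 1755) = 2 - (-672 + 1755) = 2 - 1*1083 = 2 - 1083 = -1081)
w(7, u)*O = 4*(-1081) = -4324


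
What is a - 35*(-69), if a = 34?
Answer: 2449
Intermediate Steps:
a - 35*(-69) = 34 - 35*(-69) = 34 + 2415 = 2449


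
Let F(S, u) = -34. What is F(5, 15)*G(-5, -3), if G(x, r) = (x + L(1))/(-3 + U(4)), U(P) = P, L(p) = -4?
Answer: 306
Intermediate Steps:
G(x, r) = -4 + x (G(x, r) = (x - 4)/(-3 + 4) = (-4 + x)/1 = (-4 + x)*1 = -4 + x)
F(5, 15)*G(-5, -3) = -34*(-4 - 5) = -34*(-9) = 306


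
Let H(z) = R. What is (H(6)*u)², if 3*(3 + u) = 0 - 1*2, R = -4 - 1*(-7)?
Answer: 121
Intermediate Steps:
R = 3 (R = -4 + 7 = 3)
u = -11/3 (u = -3 + (0 - 1*2)/3 = -3 + (0 - 2)/3 = -3 + (⅓)*(-2) = -3 - ⅔ = -11/3 ≈ -3.6667)
H(z) = 3
(H(6)*u)² = (3*(-11/3))² = (-11)² = 121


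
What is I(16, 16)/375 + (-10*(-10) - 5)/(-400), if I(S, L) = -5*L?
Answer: -541/1200 ≈ -0.45083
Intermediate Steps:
I(16, 16)/375 + (-10*(-10) - 5)/(-400) = -5*16/375 + (-10*(-10) - 5)/(-400) = -80*1/375 + (100 - 5)*(-1/400) = -16/75 + 95*(-1/400) = -16/75 - 19/80 = -541/1200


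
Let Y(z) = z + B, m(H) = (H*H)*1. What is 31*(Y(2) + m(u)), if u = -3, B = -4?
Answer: 217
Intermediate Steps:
m(H) = H² (m(H) = H²*1 = H²)
Y(z) = -4 + z (Y(z) = z - 4 = -4 + z)
31*(Y(2) + m(u)) = 31*((-4 + 2) + (-3)²) = 31*(-2 + 9) = 31*7 = 217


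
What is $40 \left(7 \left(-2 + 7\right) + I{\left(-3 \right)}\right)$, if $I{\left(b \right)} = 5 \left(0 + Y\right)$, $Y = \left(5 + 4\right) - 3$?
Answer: $2600$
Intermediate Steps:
$Y = 6$ ($Y = 9 - 3 = 6$)
$I{\left(b \right)} = 30$ ($I{\left(b \right)} = 5 \left(0 + 6\right) = 5 \cdot 6 = 30$)
$40 \left(7 \left(-2 + 7\right) + I{\left(-3 \right)}\right) = 40 \left(7 \left(-2 + 7\right) + 30\right) = 40 \left(7 \cdot 5 + 30\right) = 40 \left(35 + 30\right) = 40 \cdot 65 = 2600$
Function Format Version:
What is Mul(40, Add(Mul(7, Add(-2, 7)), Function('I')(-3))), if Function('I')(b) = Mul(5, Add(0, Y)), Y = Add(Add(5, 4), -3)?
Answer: 2600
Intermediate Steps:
Y = 6 (Y = Add(9, -3) = 6)
Function('I')(b) = 30 (Function('I')(b) = Mul(5, Add(0, 6)) = Mul(5, 6) = 30)
Mul(40, Add(Mul(7, Add(-2, 7)), Function('I')(-3))) = Mul(40, Add(Mul(7, Add(-2, 7)), 30)) = Mul(40, Add(Mul(7, 5), 30)) = Mul(40, Add(35, 30)) = Mul(40, 65) = 2600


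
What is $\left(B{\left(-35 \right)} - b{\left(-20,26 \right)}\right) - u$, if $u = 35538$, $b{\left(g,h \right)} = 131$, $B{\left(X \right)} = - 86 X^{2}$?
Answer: $-141019$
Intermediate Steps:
$\left(B{\left(-35 \right)} - b{\left(-20,26 \right)}\right) - u = \left(- 86 \left(-35\right)^{2} - 131\right) - 35538 = \left(\left(-86\right) 1225 - 131\right) - 35538 = \left(-105350 - 131\right) - 35538 = -105481 - 35538 = -141019$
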